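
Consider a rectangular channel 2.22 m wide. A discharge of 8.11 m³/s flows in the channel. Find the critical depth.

y_c = 1.11 m

For a rectangular channel, critical depth y_c = (q²/g)^(1/3) where q = Q/b = 8.11/2.22 = 3.653 m²/s.
So y_c = (3.653²/9.81)^(1/3) = 1.11 m.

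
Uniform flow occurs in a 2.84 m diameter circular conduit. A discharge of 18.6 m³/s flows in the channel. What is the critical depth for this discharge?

y_c = 1.92 m

At critical depth, Q² T / (g A³) = 1, i.e. A³/T = Q²/g = 18.6²/9.81 = 35.27.
Try y = 1.3 m: A³/T = 7.984 — short.
Try y = 1.92 m: A³/T = 35.61 — ≈ 35.27.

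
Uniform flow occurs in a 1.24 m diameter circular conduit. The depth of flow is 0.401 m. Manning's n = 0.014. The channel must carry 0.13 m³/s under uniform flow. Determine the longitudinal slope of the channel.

For a circular section of diameter D = 1.24 m at depth y = 0.401 m, the central angle is θ = 2 arccos(1 − 2y/D) = 2.42 rad. Then A = (D²/8)(θ − sin θ) = 0.338 m² and P = Dθ/2 = 1.5 m.
Hydraulic radius R = A/P = 0.338/1.5 = 0.2253 m.
From Manning's equation, S = [nQ / (1 A R^(2/3))]² = [0.014 × 0.13 / (1 × 0.338 × 0.2253^(2/3))]² = 0.000211.

S = 0.000211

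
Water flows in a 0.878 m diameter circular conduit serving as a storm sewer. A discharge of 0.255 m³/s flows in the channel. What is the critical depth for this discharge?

At critical depth, Q² T / (g A³) = 1, i.e. A³/T = Q²/g = 0.255²/9.81 = 0.006628.
Trying y = 0.346 m: A³/T = 0.0127 — too large.
Trying y = 0.261 m: A³/T = 0.004276 — too small.
Trying y = 0.292 m: A³/T = 0.006603 — ≈ 0.006628.

y_c = 0.292 m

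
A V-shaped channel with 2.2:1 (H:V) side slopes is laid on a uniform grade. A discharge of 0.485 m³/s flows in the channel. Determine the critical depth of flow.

At critical depth, Q² T / (g A³) = 1, i.e. A³/T = Q²/g = 0.485²/9.81 = 0.02398.
Try y = 0.314 m: A³/T = 0.007387 — low.
Try y = 0.438 m: A³/T = 0.03901 — high.
Try y = 0.397 m: A³/T = 0.02387 — close enough.

y_c = 0.397 m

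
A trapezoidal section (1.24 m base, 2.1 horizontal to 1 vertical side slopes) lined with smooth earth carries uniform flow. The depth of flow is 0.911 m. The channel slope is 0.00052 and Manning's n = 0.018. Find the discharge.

Q = 2.37 m³/s

With bottom width b = 1.24 m and side slope z = 2.1: A = (b + zy)y = (1.24 + 2.1×0.911)×0.911 = 2.872 m²; P = b + 2y√(1+z²) = 1.24 + 2×0.911×2.326 = 5.478 m.
Hydraulic radius R = A/P = 2.872/5.478 = 0.5244 m.
Manning's equation: Q = (1/n) A R^(2/3) S^(1/2) = (1/0.018) × 2.872 × 0.5244^(2/3) × 0.00052^(1/2) = 2.37 m³/s.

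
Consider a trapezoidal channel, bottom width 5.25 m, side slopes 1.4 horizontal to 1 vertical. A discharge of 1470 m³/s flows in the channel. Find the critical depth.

y_c = 10.1 m

At critical depth, Q² T / (g A³) = 1, i.e. A³/T = Q²/g = 1470²/9.81 = 220300.
Trying y = 8.8 m: A³/T = 123700 — too small.
Trying y = 11 m: A³/T = 325100 — too large.
Trying y = 10.1 m: A³/T = 224000 — ≈ 220300.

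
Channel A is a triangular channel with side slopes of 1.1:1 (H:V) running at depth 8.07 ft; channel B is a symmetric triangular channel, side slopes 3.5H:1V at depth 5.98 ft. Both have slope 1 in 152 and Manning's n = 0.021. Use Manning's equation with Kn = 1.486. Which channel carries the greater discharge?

channel B

Channel A: For a triangular section with side slope z = 1.1: A = zy² = 1.1×8.07² = 71.64 ft²; P = 2y√(1+z²) = 2×8.07×1.487 = 23.99 ft. Hydraulic radius R = A/P = 71.64/23.99 = 2.986 ft. Q_A = (1.486/0.021)·71.64·2.986^(2/3)·√0.006579 = 852.5 ft³/s.
Channel B: For a triangular section with side slope z = 3.5: A = zy² = 3.5×5.98² = 125.2 ft²; P = 2y√(1+z²) = 2×5.98×3.64 = 43.54 ft. Hydraulic radius R = A/P = 125.2/43.54 = 2.875 ft. Q_B = (1.486/0.021)·125.2·2.875^(2/3)·√0.006579 = 1452 ft³/s.
Q_A = 852.5 ft³/s vs Q_B = 1452 ft³/s, so channel B carries more.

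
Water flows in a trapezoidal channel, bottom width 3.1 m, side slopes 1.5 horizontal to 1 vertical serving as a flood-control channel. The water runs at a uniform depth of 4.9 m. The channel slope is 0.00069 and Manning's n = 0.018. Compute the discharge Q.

With bottom width b = 3.1 m and side slope z = 1.5: A = (b + zy)y = (3.1 + 1.5×4.9)×4.9 = 51.21 m²; P = b + 2y√(1+z²) = 3.1 + 2×4.9×1.803 = 20.77 m.
Hydraulic radius R = A/P = 51.21/20.77 = 2.466 m.
Manning's equation: Q = (1/n) A R^(2/3) S^(1/2) = (1/0.018) × 51.21 × 2.466^(2/3) × 0.00069^(1/2) = 136 m³/s.

Q = 136 m³/s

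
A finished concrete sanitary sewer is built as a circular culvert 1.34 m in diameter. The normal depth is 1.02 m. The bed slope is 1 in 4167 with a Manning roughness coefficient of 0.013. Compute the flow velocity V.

For a circular section of diameter D = 1.34 m at depth y = 1.02 m, the central angle is θ = 2 arccos(1 − 2y/D) = 4.241 rad. Then A = (D²/8)(θ − sin θ) = 1.152 m² and P = Dθ/2 = 2.841 m.
Hydraulic radius R = A/P = 1.152/2.841 = 0.4054 m.
From Manning's equation, V = (1/n) R^(2/3) S^(1/2) = (1/0.013) × 0.4054^(2/3) × 0.00024^(1/2) = 0.653 m/s.

V = 0.653 m/s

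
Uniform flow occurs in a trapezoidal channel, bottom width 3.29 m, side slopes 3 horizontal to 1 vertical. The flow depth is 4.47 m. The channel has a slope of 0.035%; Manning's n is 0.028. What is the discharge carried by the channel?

Q = 88.5 m³/s

With bottom width b = 3.29 m and side slope z = 3: A = (b + zy)y = (3.29 + 3×4.47)×4.47 = 74.65 m²; P = b + 2y√(1+z²) = 3.29 + 2×4.47×3.162 = 31.56 m.
Hydraulic radius R = A/P = 74.65/31.56 = 2.365 m.
Manning's equation: Q = (1/n) A R^(2/3) S^(1/2) = (1/0.028) × 74.65 × 2.365^(2/3) × 0.00035^(1/2) = 88.5 m³/s.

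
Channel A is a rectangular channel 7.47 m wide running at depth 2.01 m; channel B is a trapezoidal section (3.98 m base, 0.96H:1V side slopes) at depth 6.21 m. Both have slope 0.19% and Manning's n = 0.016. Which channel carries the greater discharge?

Channel A: Flow area A = b·y = 7.47 × 2.01 = 15.01 m². Wetted perimeter P = b + 2y = 7.47 + 2×2.01 = 11.49 m. Hydraulic radius R = A/P = 15.01/11.49 = 1.307 m. Q_A = (1/0.016)·15.01·1.307^(2/3)·√0.0019 = 48.89 m³/s.
Channel B: With bottom width b = 3.98 m and side slope z = 0.96: A = (b + zy)y = (3.98 + 0.96×6.21)×6.21 = 61.74 m²; P = b + 2y√(1+z²) = 3.98 + 2×6.21×1.386 = 21.2 m. Hydraulic radius R = A/P = 61.74/21.2 = 2.913 m. Q_B = (1/0.016)·61.74·2.913^(2/3)·√0.0019 = 343 m³/s.
Q_A = 48.89 m³/s vs Q_B = 343 m³/s, so channel B carries more.

channel B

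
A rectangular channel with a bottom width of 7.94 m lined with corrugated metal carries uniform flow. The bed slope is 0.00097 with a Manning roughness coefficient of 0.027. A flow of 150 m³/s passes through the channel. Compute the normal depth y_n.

y_n = 8.45 m

Manning's equation rearranged: A R^(2/3) = nQ / (1·√S) = 0.027 × 150 / (√0.00097) = 130.
At y = 9.97 m: A R^(2/3) = 158.7 — over.
At y = 7.17 m: A R^(2/3) = 106.4 — short.
At y = 8.45 m: A R^(2/3) = 130.1 — ≈ 130.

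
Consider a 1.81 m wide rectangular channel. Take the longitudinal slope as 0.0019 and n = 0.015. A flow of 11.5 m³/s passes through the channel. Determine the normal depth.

y_n = 2.81 m

Manning's equation rearranged: A R^(2/3) = nQ / (1·√S) = 0.015 × 11.5 / (√0.0019) = 3.957.
Trying y = 2.32 m: A R^(2/3) = 3.154 — short.
Trying y = 3.17 m: A R^(2/3) = 4.541 — over.
Trying y = 2.81 m: A R^(2/3) = 3.95 — matches.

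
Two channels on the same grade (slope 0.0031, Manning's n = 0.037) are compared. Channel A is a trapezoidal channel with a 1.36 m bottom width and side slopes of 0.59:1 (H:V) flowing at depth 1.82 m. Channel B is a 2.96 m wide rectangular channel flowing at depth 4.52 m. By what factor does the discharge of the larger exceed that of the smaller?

3.79

Channel A: With bottom width b = 1.36 m and side slope z = 0.59: A = (b + zy)y = (1.36 + 0.59×1.82)×1.82 = 4.43 m²; P = b + 2y√(1+z²) = 1.36 + 2×1.82×1.161 = 5.586 m. Hydraulic radius R = A/P = 4.43/5.586 = 0.7929 m. Q_A = (1/0.037)·4.43·0.7929^(2/3)·√0.0031 = 5.71 m³/s.
Channel B: Flow area A = b·y = 2.96 × 4.52 = 13.38 m². Wetted perimeter P = b + 2y = 2.96 + 2×4.52 = 12 m. Hydraulic radius R = A/P = 13.38/12 = 1.115 m. Q_B = (1/0.037)·13.38·1.115^(2/3)·√0.0031 = 21.65 m³/s.
The larger discharge is 21.65 m³/s and the smaller is 5.71 m³/s; the ratio is 3.79.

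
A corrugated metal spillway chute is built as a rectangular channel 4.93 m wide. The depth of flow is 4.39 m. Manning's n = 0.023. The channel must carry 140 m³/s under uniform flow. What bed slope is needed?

Flow area A = b·y = 4.93 × 4.39 = 21.64 m². Wetted perimeter P = b + 2y = 4.93 + 2×4.39 = 13.71 m.
Hydraulic radius R = A/P = 21.64/13.71 = 1.579 m.
From Manning's equation, S = [nQ / (1 A R^(2/3))]² = [0.023 × 140 / (1 × 21.64 × 1.579^(2/3))]² = 0.012.

S = 0.012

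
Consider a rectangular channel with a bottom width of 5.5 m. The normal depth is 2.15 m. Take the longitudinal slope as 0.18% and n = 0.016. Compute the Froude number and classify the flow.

subcritical

Flow area A = b·y = 5.5 × 2.15 = 11.82 m². Wetted perimeter P = b + 2y = 5.5 + 2×2.15 = 9.8 m.
Hydraulic radius R = A/P = 11.82/9.8 = 1.207 m.
V = (1/n) R^(2/3) √S = (1/0.016) × 1.207^(2/3) × √0.0018 = 3.005 m/s. Hydraulic depth D_h = A/T = 11.82/5.5 = 2.15 m.
Froude number Fr = V/√(g·D_h) = 3.005/√(9.81×2.15) = 0.654, which is less than 1, so the flow is subcritical.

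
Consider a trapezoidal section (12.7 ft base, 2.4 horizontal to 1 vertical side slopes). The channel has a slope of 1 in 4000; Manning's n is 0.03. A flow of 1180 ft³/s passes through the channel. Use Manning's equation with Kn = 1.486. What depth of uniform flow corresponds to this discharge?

Manning's equation rearranged: A R^(2/3) = nQ / (1.486·√S) = 0.03 × 1180 / (1.486 × √0.00025) = 1507.
Try y = 7.75 ft: A R^(2/3) = 668.7 — low.
Try y = 14.3 ft: A R^(2/3) = 2627 — high.
Try y = 11.2 ft: A R^(2/3) = 1504 — matches.

y_n = 11.2 ft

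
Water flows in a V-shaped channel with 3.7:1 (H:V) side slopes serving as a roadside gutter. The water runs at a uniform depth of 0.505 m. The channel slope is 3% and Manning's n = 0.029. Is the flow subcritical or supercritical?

For a triangular section with side slope z = 3.7: A = zy² = 3.7×0.505² = 0.9436 m²; P = 2y√(1+z²) = 2×0.505×3.833 = 3.871 m.
Hydraulic radius R = A/P = 0.9436/3.871 = 0.2438 m.
V = (1/n) R^(2/3) √S = (1/0.029) × 0.2438^(2/3) × √0.03 = 2.331 m/s. Hydraulic depth D_h = A/T = 0.9436/3.737 = 0.2525 m.
Froude number Fr = V/√(g·D_h) = 2.331/√(9.81×0.2525) = 1.48, which is greater than 1, so the flow is supercritical.

supercritical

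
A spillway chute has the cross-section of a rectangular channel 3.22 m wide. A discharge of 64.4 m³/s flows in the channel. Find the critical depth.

y_c = 3.44 m

For a rectangular channel, critical depth y_c = (q²/g)^(1/3) where q = Q/b = 64.4/3.22 = 20 m²/s.
So y_c = (20²/9.81)^(1/3) = 3.44 m.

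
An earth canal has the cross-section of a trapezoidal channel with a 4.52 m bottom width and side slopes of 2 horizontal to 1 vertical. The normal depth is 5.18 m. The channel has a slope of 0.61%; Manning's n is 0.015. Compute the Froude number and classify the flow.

supercritical

With bottom width b = 4.52 m and side slope z = 2: A = (b + zy)y = (4.52 + 2×5.18)×5.18 = 77.08 m²; P = b + 2y√(1+z²) = 4.52 + 2×5.18×2.236 = 27.69 m.
Hydraulic radius R = A/P = 77.08/27.69 = 2.784 m.
V = (1/n) R^(2/3) √S = (1/0.015) × 2.784^(2/3) × √0.0061 = 10.3 m/s. Hydraulic depth D_h = A/T = 77.08/25.24 = 3.054 m.
Froude number Fr = V/√(g·D_h) = 10.3/√(9.81×3.054) = 1.88, which is greater than 1, so the flow is supercritical.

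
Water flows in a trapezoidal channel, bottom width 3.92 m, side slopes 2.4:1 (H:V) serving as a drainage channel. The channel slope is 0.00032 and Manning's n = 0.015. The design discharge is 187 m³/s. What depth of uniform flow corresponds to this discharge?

y_n = 5.06 m

Manning's equation rearranged: A R^(2/3) = nQ / (1·√S) = 0.015 × 187 / (√0.00032) = 156.8.
Try y = 6.27 m: A R^(2/3) = 261.3 — too large.
Try y = 3.46 m: A R^(2/3) = 65.57 — too small.
Try y = 5.06 m: A R^(2/3) = 157.2 — matches.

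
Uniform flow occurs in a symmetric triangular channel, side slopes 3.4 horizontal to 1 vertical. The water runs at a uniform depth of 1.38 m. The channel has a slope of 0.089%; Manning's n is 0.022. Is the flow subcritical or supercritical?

subcritical

For a triangular section with side slope z = 3.4: A = zy² = 3.4×1.38² = 6.475 m²; P = 2y√(1+z²) = 2×1.38×3.544 = 9.781 m.
Hydraulic radius R = A/P = 6.475/9.781 = 0.662 m.
V = (1/n) R^(2/3) √S = (1/0.022) × 0.662^(2/3) × √0.00089 = 1.03 m/s. Hydraulic depth D_h = A/T = 6.475/9.384 = 0.69 m.
Froude number Fr = V/√(g·D_h) = 1.03/√(9.81×0.69) = 0.396, which is less than 1, so the flow is subcritical.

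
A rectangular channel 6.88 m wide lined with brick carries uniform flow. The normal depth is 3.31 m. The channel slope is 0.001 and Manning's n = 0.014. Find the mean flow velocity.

V = 3.2 m/s

Flow area A = b·y = 6.88 × 3.31 = 22.77 m². Wetted perimeter P = b + 2y = 6.88 + 2×3.31 = 13.5 m.
Hydraulic radius R = A/P = 22.77/13.5 = 1.687 m.
From Manning's equation, V = (1/n) R^(2/3) S^(1/2) = (1/0.014) × 1.687^(2/3) × 0.001^(1/2) = 3.2 m/s.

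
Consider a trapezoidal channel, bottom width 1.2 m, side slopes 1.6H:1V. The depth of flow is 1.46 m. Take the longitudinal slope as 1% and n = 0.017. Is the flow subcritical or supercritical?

supercritical

With bottom width b = 1.2 m and side slope z = 1.6: A = (b + zy)y = (1.2 + 1.6×1.46)×1.46 = 5.163 m²; P = b + 2y√(1+z²) = 1.2 + 2×1.46×1.887 = 6.709 m.
Hydraulic radius R = A/P = 5.163/6.709 = 0.7694 m.
V = (1/n) R^(2/3) √S = (1/0.017) × 0.7694^(2/3) × √0.01 = 4.939 m/s. Hydraulic depth D_h = A/T = 5.163/5.872 = 0.8792 m.
Froude number Fr = V/√(g·D_h) = 4.939/√(9.81×0.8792) = 1.68, which is greater than 1, so the flow is supercritical.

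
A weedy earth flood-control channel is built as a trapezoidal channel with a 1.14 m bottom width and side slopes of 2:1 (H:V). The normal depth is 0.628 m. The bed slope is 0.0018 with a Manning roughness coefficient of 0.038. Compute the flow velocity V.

V = 0.587 m/s

With bottom width b = 1.14 m and side slope z = 2: A = (b + zy)y = (1.14 + 2×0.628)×0.628 = 1.505 m²; P = b + 2y√(1+z²) = 1.14 + 2×0.628×2.236 = 3.949 m.
Hydraulic radius R = A/P = 1.505/3.949 = 0.3811 m.
From Manning's equation, V = (1/n) R^(2/3) S^(1/2) = (1/0.038) × 0.3811^(2/3) × 0.0018^(1/2) = 0.587 m/s.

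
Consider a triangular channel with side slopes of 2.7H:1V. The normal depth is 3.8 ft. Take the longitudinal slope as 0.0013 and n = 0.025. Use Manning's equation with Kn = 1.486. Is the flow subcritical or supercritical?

subcritical

For a triangular section with side slope z = 2.7: A = zy² = 2.7×3.8² = 38.99 ft²; P = 2y√(1+z²) = 2×3.8×2.879 = 21.88 ft.
Hydraulic radius R = A/P = 38.99/21.88 = 1.782 ft.
V = (1.486/n) R^(2/3) √S = (1.486/0.025) × 1.782^(2/3) × √0.0013 = 3.15 ft/s. Hydraulic depth D_h = A/T = 38.99/20.52 = 1.9 ft.
Froude number Fr = V/√(g·D_h) = 3.15/√(32.2×1.9) = 0.403, which is less than 1, so the flow is subcritical.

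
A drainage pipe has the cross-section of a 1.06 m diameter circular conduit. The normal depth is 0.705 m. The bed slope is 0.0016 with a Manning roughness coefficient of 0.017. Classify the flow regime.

subcritical

For a circular section of diameter D = 1.06 m at depth y = 0.705 m, the central angle is θ = 2 arccos(1 − 2y/D) = 3.815 rad. Then A = (D²/8)(θ − sin θ) = 0.6233 m² and P = Dθ/2 = 2.022 m.
Hydraulic radius R = A/P = 0.6233/2.022 = 0.3083 m.
V = (1/n) R^(2/3) √S = (1/0.017) × 0.3083^(2/3) × √0.0016 = 1.074 m/s. Hydraulic depth D_h = A/T = 0.6233/1.001 = 0.623 m.
Froude number Fr = V/√(g·D_h) = 1.074/√(9.81×0.623) = 0.434, which is less than 1, so the flow is subcritical.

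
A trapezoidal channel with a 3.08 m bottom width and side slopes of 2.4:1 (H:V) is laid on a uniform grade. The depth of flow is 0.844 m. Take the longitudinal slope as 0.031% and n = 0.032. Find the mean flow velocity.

V = 0.381 m/s

With bottom width b = 3.08 m and side slope z = 2.4: A = (b + zy)y = (3.08 + 2.4×0.844)×0.844 = 4.309 m²; P = b + 2y√(1+z²) = 3.08 + 2×0.844×2.6 = 7.469 m.
Hydraulic radius R = A/P = 4.309/7.469 = 0.577 m.
From Manning's equation, V = (1/n) R^(2/3) S^(1/2) = (1/0.032) × 0.577^(2/3) × 0.00031^(1/2) = 0.381 m/s.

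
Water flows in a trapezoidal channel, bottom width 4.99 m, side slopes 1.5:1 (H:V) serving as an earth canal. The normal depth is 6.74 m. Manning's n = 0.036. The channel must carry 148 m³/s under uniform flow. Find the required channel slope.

With bottom width b = 4.99 m and side slope z = 1.5: A = (b + zy)y = (4.99 + 1.5×6.74)×6.74 = 101.8 m²; P = b + 2y√(1+z²) = 4.99 + 2×6.74×1.803 = 29.29 m.
Hydraulic radius R = A/P = 101.8/29.29 = 3.475 m.
From Manning's equation, S = [nQ / (1 A R^(2/3))]² = [0.036 × 148 / (1 × 101.8 × 3.475^(2/3))]² = 0.000521.

S = 0.000521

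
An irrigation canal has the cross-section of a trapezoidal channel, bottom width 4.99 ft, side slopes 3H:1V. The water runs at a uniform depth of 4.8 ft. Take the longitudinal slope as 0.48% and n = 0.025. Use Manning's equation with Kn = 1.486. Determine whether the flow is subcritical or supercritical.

subcritical

With bottom width b = 4.99 ft and side slope z = 3: A = (b + zy)y = (4.99 + 3×4.8)×4.8 = 93.07 ft²; P = b + 2y√(1+z²) = 4.99 + 2×4.8×3.162 = 35.35 ft.
Hydraulic radius R = A/P = 93.07/35.35 = 2.633 ft.
V = (1.486/n) R^(2/3) √S = (1.486/0.025) × 2.633^(2/3) × √0.0048 = 7.852 ft/s. Hydraulic depth D_h = A/T = 93.07/33.79 = 2.754 ft.
Froude number Fr = V/√(g·D_h) = 7.852/√(32.2×2.754) = 0.834, which is less than 1, so the flow is subcritical.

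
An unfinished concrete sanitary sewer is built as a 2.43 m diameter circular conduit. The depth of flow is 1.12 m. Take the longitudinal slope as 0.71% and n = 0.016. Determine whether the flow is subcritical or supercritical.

For a circular section of diameter D = 2.43 m at depth y = 1.12 m, the central angle is θ = 2 arccos(1 − 2y/D) = 2.985 rad. Then A = (D²/8)(θ − sin θ) = 2.088 m² and P = Dθ/2 = 3.627 m.
Hydraulic radius R = A/P = 2.088/3.627 = 0.5758 m.
V = (1/n) R^(2/3) √S = (1/0.016) × 0.5758^(2/3) × √0.0071 = 3.645 m/s. Hydraulic depth D_h = A/T = 2.088/2.423 = 0.862 m.
Froude number Fr = V/√(g·D_h) = 3.645/√(9.81×0.862) = 1.25, which is greater than 1, so the flow is supercritical.

supercritical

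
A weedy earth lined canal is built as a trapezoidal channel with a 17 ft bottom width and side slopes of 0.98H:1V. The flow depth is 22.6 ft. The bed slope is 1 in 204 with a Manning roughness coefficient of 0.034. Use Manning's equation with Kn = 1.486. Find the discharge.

With bottom width b = 17 ft and side slope z = 0.98: A = (b + zy)y = (17 + 0.98×22.6)×22.6 = 884.7 ft²; P = b + 2y√(1+z²) = 17 + 2×22.6×1.4 = 80.29 ft.
Hydraulic radius R = A/P = 884.7/80.29 = 11.02 ft.
Manning's equation: Q = (1.486/n) A R^(2/3) S^(1/2) = (1.486/0.034) × 884.7 × 11.02^(2/3) × 0.004902^(1/2) = 13400 ft³/s.

Q = 13400 ft³/s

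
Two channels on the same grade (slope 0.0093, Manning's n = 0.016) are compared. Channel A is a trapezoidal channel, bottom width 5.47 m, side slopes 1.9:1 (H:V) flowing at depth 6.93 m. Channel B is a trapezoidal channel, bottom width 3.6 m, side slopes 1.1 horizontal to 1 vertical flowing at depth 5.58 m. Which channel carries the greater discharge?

channel A

Channel A: With bottom width b = 5.47 m and side slope z = 1.9: A = (b + zy)y = (5.47 + 1.9×6.93)×6.93 = 129.2 m²; P = b + 2y√(1+z²) = 5.47 + 2×6.93×2.147 = 35.23 m. Hydraulic radius R = A/P = 129.2/35.23 = 3.666 m. Q_A = (1/0.016)·129.2·3.666^(2/3)·√0.0093 = 1851 m³/s.
Channel B: With bottom width b = 3.6 m and side slope z = 1.1: A = (b + zy)y = (3.6 + 1.1×5.58)×5.58 = 54.34 m²; P = b + 2y√(1+z²) = 3.6 + 2×5.58×1.487 = 20.19 m. Hydraulic radius R = A/P = 54.34/20.19 = 2.691 m. Q_B = (1/0.016)·54.34·2.691^(2/3)·√0.0093 = 633.7 m³/s.
Q_A = 1851 m³/s vs Q_B = 633.7 m³/s, so channel A carries more.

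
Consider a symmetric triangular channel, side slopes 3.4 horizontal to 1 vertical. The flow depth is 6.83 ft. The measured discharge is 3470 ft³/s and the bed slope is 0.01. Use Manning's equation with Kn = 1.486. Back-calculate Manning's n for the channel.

n = 0.015

For a triangular section with side slope z = 3.4: A = zy² = 3.4×6.83² = 158.6 ft²; P = 2y√(1+z²) = 2×6.83×3.544 = 48.41 ft.
Hydraulic radius R = A/P = 158.6/48.41 = 3.276 ft.
Rearranging Manning's equation: n = (1.486/Q) A R^(2/3) S^(1/2) = (1.486/3470) × 158.6 × 3.276^(2/3) × √0.01 = 0.015.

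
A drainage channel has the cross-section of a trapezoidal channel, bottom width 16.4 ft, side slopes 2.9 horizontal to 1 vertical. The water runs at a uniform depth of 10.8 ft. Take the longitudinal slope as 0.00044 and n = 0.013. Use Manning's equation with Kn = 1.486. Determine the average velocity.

With bottom width b = 16.4 ft and side slope z = 2.9: A = (b + zy)y = (16.4 + 2.9×10.8)×10.8 = 515.4 ft²; P = b + 2y√(1+z²) = 16.4 + 2×10.8×3.068 = 82.66 ft.
Hydraulic radius R = A/P = 515.4/82.66 = 6.235 ft.
From Manning's equation, V = (1.486/n) R^(2/3) S^(1/2) = (1.486/0.013) × 6.235^(2/3) × 0.00044^(1/2) = 8.12 ft/s.

V = 8.12 ft/s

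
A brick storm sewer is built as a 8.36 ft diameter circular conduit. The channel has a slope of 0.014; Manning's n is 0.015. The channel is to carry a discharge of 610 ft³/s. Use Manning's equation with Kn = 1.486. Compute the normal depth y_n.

Manning's equation rearranged: A R^(2/3) = nQ / (1.486·√S) = 0.015 × 610 / (1.486 × √0.014) = 52.04.
Try y = 5.22 ft: A R^(2/3) = 64.02 — over.
Try y = 4.57 ft: A R^(2/3) = 52.04 — matches.

y_n = 4.57 ft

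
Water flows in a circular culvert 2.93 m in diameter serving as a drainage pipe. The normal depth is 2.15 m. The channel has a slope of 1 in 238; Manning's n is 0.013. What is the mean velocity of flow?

V = 4.58 m/s

For a circular section of diameter D = 2.93 m at depth y = 2.15 m, the central angle is θ = 2 arccos(1 − 2y/D) = 4.115 rad. Then A = (D²/8)(θ − sin θ) = 5.303 m² and P = Dθ/2 = 6.028 m.
Hydraulic radius R = A/P = 5.303/6.028 = 0.8797 m.
From Manning's equation, V = (1/n) R^(2/3) S^(1/2) = (1/0.013) × 0.8797^(2/3) × 0.004202^(1/2) = 4.58 m/s.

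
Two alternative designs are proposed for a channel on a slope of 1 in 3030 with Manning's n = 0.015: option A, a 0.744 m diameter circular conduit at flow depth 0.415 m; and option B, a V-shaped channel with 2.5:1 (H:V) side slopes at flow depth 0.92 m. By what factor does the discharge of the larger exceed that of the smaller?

Channel A: For a circular section of diameter D = 0.744 m at depth y = 0.415 m, the central angle is θ = 2 arccos(1 − 2y/D) = 3.373 rad. Then A = (D²/8)(θ − sin θ) = 0.2493 m² and P = Dθ/2 = 1.255 m. Hydraulic radius R = A/P = 0.2493/1.255 = 0.1987 m. Q_A = (1/0.015)·0.2493·0.1987^(2/3)·√0.00033 = 0.1028 m³/s.
Channel B: For a triangular section with side slope z = 2.5: A = zy² = 2.5×0.92² = 2.116 m²; P = 2y√(1+z²) = 2×0.92×2.693 = 4.954 m. Hydraulic radius R = A/P = 2.116/4.954 = 0.4271 m. Q_B = (1/0.015)·2.116·0.4271^(2/3)·√0.00033 = 1.453 m³/s.
The larger discharge is 1.453 m³/s and the smaller is 0.1028 m³/s; the ratio is 14.1.

14.1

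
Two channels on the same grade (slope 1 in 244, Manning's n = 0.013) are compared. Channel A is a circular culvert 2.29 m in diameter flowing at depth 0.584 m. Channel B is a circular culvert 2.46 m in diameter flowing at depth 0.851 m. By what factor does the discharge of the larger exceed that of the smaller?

Channel A: For a circular section of diameter D = 2.29 m at depth y = 0.584 m, the central angle is θ = 2 arccos(1 − 2y/D) = 2.118 rad. Then A = (D²/8)(θ − sin θ) = 0.8281 m² and P = Dθ/2 = 2.425 m. Hydraulic radius R = A/P = 0.8281/2.425 = 0.3415 m. Q_A = (1/0.013)·0.8281·0.3415^(2/3)·√0.004098 = 1.993 m³/s.
Channel B: For a circular section of diameter D = 2.46 m at depth y = 0.851 m, the central angle is θ = 2 arccos(1 − 2y/D) = 2.515 rad. Then A = (D²/8)(θ − sin θ) = 1.459 m² and P = Dθ/2 = 3.094 m. Hydraulic radius R = A/P = 1.459/3.094 = 0.4716 m. Q_B = (1/0.013)·1.459·0.4716^(2/3)·√0.004098 = 4.354 m³/s.
The larger discharge is 4.354 m³/s and the smaller is 1.993 m³/s; the ratio is 2.18.

2.18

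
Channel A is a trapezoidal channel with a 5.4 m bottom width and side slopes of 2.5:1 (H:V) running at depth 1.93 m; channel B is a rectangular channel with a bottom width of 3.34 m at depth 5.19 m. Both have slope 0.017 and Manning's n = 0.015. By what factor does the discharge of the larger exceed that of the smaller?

Channel A: With bottom width b = 5.4 m and side slope z = 2.5: A = (b + zy)y = (5.4 + 2.5×1.93)×1.93 = 19.73 m²; P = b + 2y√(1+z²) = 5.4 + 2×1.93×2.693 = 15.79 m. Hydraulic radius R = A/P = 19.73/15.79 = 1.25 m. Q_A = (1/0.015)·19.73·1.25^(2/3)·√0.017 = 199 m³/s.
Channel B: Flow area A = b·y = 3.34 × 5.19 = 17.33 m². Wetted perimeter P = b + 2y = 3.34 + 2×5.19 = 13.72 m. Hydraulic radius R = A/P = 17.33/13.72 = 1.263 m. Q_B = (1/0.015)·17.33·1.263^(2/3)·√0.017 = 176.1 m³/s.
The larger discharge is 199 m³/s and the smaller is 176.1 m³/s; the ratio is 1.13.

1.13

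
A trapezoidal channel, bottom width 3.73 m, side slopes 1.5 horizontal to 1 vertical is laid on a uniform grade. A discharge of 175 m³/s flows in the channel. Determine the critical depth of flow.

At critical depth, Q² T / (g A³) = 1, i.e. A³/T = Q²/g = 175²/9.81 = 3122.
Try y = 3.04 m: A³/T = 1246 — short.
Try y = 4.49 m: A³/T = 6032 — over.
Try y = 3.82 m: A³/T = 3107 — matches.

y_c = 3.82 m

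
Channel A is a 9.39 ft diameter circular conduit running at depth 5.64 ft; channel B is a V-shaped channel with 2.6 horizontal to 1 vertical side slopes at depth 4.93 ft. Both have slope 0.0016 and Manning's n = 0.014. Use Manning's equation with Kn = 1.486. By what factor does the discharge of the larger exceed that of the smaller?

1.34

Channel A: For a circular section of diameter D = 9.39 ft at depth y = 5.64 ft, the central angle is θ = 2 arccos(1 − 2y/D) = 3.547 rad. Then A = (D²/8)(θ − sin θ) = 43.44 ft² and P = Dθ/2 = 16.65 ft. Hydraulic radius R = A/P = 43.44/16.65 = 2.608 ft. Q_A = (1.486/0.014)·43.44·2.608^(2/3)·√0.0016 = 349.5 ft³/s.
Channel B: For a triangular section with side slope z = 2.6: A = zy² = 2.6×4.93² = 63.19 ft²; P = 2y√(1+z²) = 2×4.93×2.786 = 27.47 ft. Hydraulic radius R = A/P = 63.19/27.47 = 2.301 ft. Q_B = (1.486/0.014)·63.19·2.301^(2/3)·√0.0016 = 467.6 ft³/s.
The larger discharge is 467.6 ft³/s and the smaller is 349.5 ft³/s; the ratio is 1.34.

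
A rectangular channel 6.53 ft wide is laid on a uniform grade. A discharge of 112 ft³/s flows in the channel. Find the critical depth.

y_c = 2.09 ft

For a rectangular channel, critical depth y_c = (q²/g)^(1/3) where q = Q/b = 112/6.53 = 17.15 ft²/s.
So y_c = (17.15²/32.2)^(1/3) = 2.09 ft.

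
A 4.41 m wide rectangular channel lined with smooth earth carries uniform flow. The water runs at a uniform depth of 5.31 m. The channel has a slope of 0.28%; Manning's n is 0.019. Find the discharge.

Q = 87.6 m³/s

Flow area A = b·y = 4.41 × 5.31 = 23.42 m². Wetted perimeter P = b + 2y = 4.41 + 2×5.31 = 15.03 m.
Hydraulic radius R = A/P = 23.42/15.03 = 1.558 m.
Manning's equation: Q = (1/n) A R^(2/3) S^(1/2) = (1/0.019) × 23.42 × 1.558^(2/3) × 0.0028^(1/2) = 87.6 m³/s.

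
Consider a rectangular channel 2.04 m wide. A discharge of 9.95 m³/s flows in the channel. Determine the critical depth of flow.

y_c = 1.34 m

For a rectangular channel, critical depth y_c = (q²/g)^(1/3) where q = Q/b = 9.95/2.04 = 4.877 m²/s.
So y_c = (4.877²/9.81)^(1/3) = 1.34 m.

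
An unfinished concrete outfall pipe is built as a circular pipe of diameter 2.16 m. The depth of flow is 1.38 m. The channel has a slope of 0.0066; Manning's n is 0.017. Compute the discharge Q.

Q = 8.57 m³/s

For a circular section of diameter D = 2.16 m at depth y = 1.38 m, the central angle is θ = 2 arccos(1 − 2y/D) = 3.705 rad. Then A = (D²/8)(θ − sin θ) = 2.472 m² and P = Dθ/2 = 4.001 m.
Hydraulic radius R = A/P = 2.472/4.001 = 0.6178 m.
Manning's equation: Q = (1/n) A R^(2/3) S^(1/2) = (1/0.017) × 2.472 × 0.6178^(2/3) × 0.0066^(1/2) = 8.57 m³/s.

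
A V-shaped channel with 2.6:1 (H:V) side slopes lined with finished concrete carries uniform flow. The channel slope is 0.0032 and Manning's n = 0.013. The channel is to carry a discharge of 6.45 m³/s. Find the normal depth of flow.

y_n = 0.98 m

Manning's equation rearranged: A R^(2/3) = nQ / (1·√S) = 0.013 × 6.45 / (√0.0032) = 1.482.
Trying y = 1.2 m: A R^(2/3) = 2.544 — high.
Trying y = 0.743 m: A R^(2/3) = 0.7084 — low.
Trying y = 0.98 m: A R^(2/3) = 1.482 — matches.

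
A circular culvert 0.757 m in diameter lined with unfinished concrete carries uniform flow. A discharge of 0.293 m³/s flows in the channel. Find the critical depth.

y_c = 0.328 m

At critical depth, Q² T / (g A³) = 1, i.e. A³/T = Q²/g = 0.293²/9.81 = 0.008751.
Trying y = 0.274 m: A³/T = 0.004361 — low.
Trying y = 0.389 m: A³/T = 0.01671 — high.
Trying y = 0.328 m: A³/T = 0.008705 — matches.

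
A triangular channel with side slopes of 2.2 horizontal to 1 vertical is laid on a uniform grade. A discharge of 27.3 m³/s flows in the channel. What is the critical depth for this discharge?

At critical depth, Q² T / (g A³) = 1, i.e. A³/T = Q²/g = 27.3²/9.81 = 75.97.
Try y = 2.27 m: A³/T = 145.9 — too large.
Try y = 1.4 m: A³/T = 13.02 — too small.
Try y = 1.99 m: A³/T = 75.52 — close enough.

y_c = 1.99 m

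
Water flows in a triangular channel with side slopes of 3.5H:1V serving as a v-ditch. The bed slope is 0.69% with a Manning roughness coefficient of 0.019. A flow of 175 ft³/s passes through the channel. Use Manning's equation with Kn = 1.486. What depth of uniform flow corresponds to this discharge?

y_n = 2.58 ft

Manning's equation rearranged: A R^(2/3) = nQ / (1.486·√S) = 0.019 × 175 / (1.486 × √0.0069) = 26.94.
Try y = 3.09 ft: A R^(2/3) = 43.51 — too large.
Try y = 2.58 ft: A R^(2/3) = 26.9 — matches.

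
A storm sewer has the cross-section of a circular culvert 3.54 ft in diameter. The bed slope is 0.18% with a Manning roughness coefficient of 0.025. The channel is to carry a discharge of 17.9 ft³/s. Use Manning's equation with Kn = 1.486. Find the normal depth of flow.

Manning's equation rearranged: A R^(2/3) = nQ / (1.486·√S) = 0.025 × 17.9 / (1.486 × √0.0018) = 7.098.
Trying y = 2.75 ft: A R^(2/3) = 8.604 — high.
Trying y = 1.76 ft: A R^(2/3) = 4.493 — low.
Trying y = 2.36 ft: A R^(2/3) = 7.112 — ≈ 7.098.

y_n = 2.36 ft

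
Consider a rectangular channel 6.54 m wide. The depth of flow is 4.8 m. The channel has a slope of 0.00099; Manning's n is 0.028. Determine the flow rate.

Flow area A = b·y = 6.54 × 4.8 = 31.39 m². Wetted perimeter P = b + 2y = 6.54 + 2×4.8 = 16.14 m.
Hydraulic radius R = A/P = 31.39/16.14 = 1.945 m.
Manning's equation: Q = (1/n) A R^(2/3) S^(1/2) = (1/0.028) × 31.39 × 1.945^(2/3) × 0.00099^(1/2) = 55 m³/s.

Q = 55 m³/s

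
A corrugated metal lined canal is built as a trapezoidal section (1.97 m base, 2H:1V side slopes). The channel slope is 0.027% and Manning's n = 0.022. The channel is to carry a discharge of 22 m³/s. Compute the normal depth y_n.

Manning's equation rearranged: A R^(2/3) = nQ / (1·√S) = 0.022 × 22 / (√0.00027) = 29.46.
At y = 3.41 m: A R^(2/3) = 43.37 — high.
At y = 2.89 m: A R^(2/3) = 29.4 — matches.

y_n = 2.89 m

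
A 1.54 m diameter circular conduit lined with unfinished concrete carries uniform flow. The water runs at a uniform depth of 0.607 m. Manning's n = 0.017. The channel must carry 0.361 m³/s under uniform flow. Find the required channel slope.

S = 0.00036

For a circular section of diameter D = 1.54 m at depth y = 0.607 m, the central angle is θ = 2 arccos(1 − 2y/D) = 2.715 rad. Then A = (D²/8)(θ − sin θ) = 0.6822 m² and P = Dθ/2 = 2.091 m.
Hydraulic radius R = A/P = 0.6822/2.091 = 0.3263 m.
From Manning's equation, S = [nQ / (1 A R^(2/3))]² = [0.017 × 0.361 / (1 × 0.6822 × 0.3263^(2/3))]² = 0.00036.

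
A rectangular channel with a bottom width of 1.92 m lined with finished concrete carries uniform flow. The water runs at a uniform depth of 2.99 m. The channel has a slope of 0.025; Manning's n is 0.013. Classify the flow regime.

Flow area A = b·y = 1.92 × 2.99 = 5.741 m². Wetted perimeter P = b + 2y = 1.92 + 2×2.99 = 7.9 m.
Hydraulic radius R = A/P = 5.741/7.9 = 0.7267 m.
V = (1/n) R^(2/3) √S = (1/0.013) × 0.7267^(2/3) × √0.025 = 9.831 m/s. Hydraulic depth D_h = A/T = 5.741/1.92 = 2.99 m.
Froude number Fr = V/√(g·D_h) = 9.831/√(9.81×2.99) = 1.82, which is greater than 1, so the flow is supercritical.

supercritical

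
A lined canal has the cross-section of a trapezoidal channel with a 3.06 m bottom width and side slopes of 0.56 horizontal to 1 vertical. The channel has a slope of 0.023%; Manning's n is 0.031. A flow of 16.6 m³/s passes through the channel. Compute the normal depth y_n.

Manning's equation rearranged: A R^(2/3) = nQ / (1·√S) = 0.031 × 16.6 / (√0.00023) = 33.93.
At y = 5.08 m: A R^(2/3) = 48.25 — over.
At y = 2.97 m: A R^(2/3) = 17.74 — short.
At y = 4.23 m: A R^(2/3) = 33.98 — ≈ 33.93.

y_n = 4.23 m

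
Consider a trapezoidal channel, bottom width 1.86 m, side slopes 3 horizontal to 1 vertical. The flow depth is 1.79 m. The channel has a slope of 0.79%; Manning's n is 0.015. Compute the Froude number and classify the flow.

supercritical

With bottom width b = 1.86 m and side slope z = 3: A = (b + zy)y = (1.86 + 3×1.79)×1.79 = 12.94 m²; P = b + 2y√(1+z²) = 1.86 + 2×1.79×3.162 = 13.18 m.
Hydraulic radius R = A/P = 12.94/13.18 = 0.9818 m.
V = (1/n) R^(2/3) √S = (1/0.015) × 0.9818^(2/3) × √0.0079 = 5.854 m/s. Hydraulic depth D_h = A/T = 12.94/12.6 = 1.027 m.
Froude number Fr = V/√(g·D_h) = 5.854/√(9.81×1.027) = 1.84, which is greater than 1, so the flow is supercritical.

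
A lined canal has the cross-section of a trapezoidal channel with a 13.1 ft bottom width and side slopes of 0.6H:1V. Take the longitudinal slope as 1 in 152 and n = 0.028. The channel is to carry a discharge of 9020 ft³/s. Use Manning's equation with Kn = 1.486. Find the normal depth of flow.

Manning's equation rearranged: A R^(2/3) = nQ / (1.486·√S) = 0.028 × 9020 / (1.486 × √0.006579) = 2095.
Trying y = 22 ft: A R^(2/3) = 2500 — over.
Trying y = 20.1 ft: A R^(2/3) = 2095 — matches.

y_n = 20.1 ft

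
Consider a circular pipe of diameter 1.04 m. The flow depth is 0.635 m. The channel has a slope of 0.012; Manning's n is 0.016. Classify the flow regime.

For a circular section of diameter D = 1.04 m at depth y = 0.635 m, the central angle is θ = 2 arccos(1 − 2y/D) = 3.588 rad. Then A = (D²/8)(θ − sin θ) = 0.5434 m² and P = Dθ/2 = 1.866 m.
Hydraulic radius R = A/P = 0.5434/1.866 = 0.2913 m.
V = (1/n) R^(2/3) √S = (1/0.016) × 0.2913^(2/3) × √0.012 = 3.008 m/s. Hydraulic depth D_h = A/T = 0.5434/1.014 = 0.5357 m.
Froude number Fr = V/√(g·D_h) = 3.008/√(9.81×0.5357) = 1.31, which is greater than 1, so the flow is supercritical.

supercritical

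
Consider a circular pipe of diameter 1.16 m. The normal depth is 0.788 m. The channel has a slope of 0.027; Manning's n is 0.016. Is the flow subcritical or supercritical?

supercritical

For a circular section of diameter D = 1.16 m at depth y = 0.788 m, the central angle is θ = 2 arccos(1 − 2y/D) = 3.875 rad. Then A = (D²/8)(θ − sin θ) = 0.7644 m² and P = Dθ/2 = 2.248 m.
Hydraulic radius R = A/P = 0.7644/2.248 = 0.3401 m.
V = (1/n) R^(2/3) √S = (1/0.016) × 0.3401^(2/3) × √0.027 = 5.004 m/s. Hydraulic depth D_h = A/T = 0.7644/1.083 = 0.7059 m.
Froude number Fr = V/√(g·D_h) = 5.004/√(9.81×0.7059) = 1.9, which is greater than 1, so the flow is supercritical.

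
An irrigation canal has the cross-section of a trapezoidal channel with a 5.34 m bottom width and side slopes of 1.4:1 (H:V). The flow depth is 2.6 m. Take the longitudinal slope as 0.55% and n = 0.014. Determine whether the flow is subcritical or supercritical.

With bottom width b = 5.34 m and side slope z = 1.4: A = (b + zy)y = (5.34 + 1.4×2.6)×2.6 = 23.35 m²; P = b + 2y√(1+z²) = 5.34 + 2×2.6×1.72 = 14.29 m.
Hydraulic radius R = A/P = 23.35/14.29 = 1.634 m.
V = (1/n) R^(2/3) √S = (1/0.014) × 1.634^(2/3) × √0.0055 = 7.35 m/s. Hydraulic depth D_h = A/T = 23.35/12.62 = 1.85 m.
Froude number Fr = V/√(g·D_h) = 7.35/√(9.81×1.85) = 1.73, which is greater than 1, so the flow is supercritical.

supercritical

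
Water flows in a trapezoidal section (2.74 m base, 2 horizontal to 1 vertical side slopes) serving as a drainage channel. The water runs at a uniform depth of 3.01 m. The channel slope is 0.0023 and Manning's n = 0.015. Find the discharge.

Q = 117 m³/s

With bottom width b = 2.74 m and side slope z = 2: A = (b + zy)y = (2.74 + 2×3.01)×3.01 = 26.37 m²; P = b + 2y√(1+z²) = 2.74 + 2×3.01×2.236 = 16.2 m.
Hydraulic radius R = A/P = 26.37/16.2 = 1.628 m.
Manning's equation: Q = (1/n) A R^(2/3) S^(1/2) = (1/0.015) × 26.37 × 1.628^(2/3) × 0.0023^(1/2) = 117 m³/s.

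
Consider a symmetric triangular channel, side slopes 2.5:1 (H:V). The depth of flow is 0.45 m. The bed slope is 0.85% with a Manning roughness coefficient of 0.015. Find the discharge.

Q = 1.1 m³/s

For a triangular section with side slope z = 2.5: A = zy² = 2.5×0.45² = 0.5062 m²; P = 2y√(1+z²) = 2×0.45×2.693 = 2.423 m.
Hydraulic radius R = A/P = 0.5062/2.423 = 0.2089 m.
Manning's equation: Q = (1/n) A R^(2/3) S^(1/2) = (1/0.015) × 0.5062 × 0.2089^(2/3) × 0.0085^(1/2) = 1.1 m³/s.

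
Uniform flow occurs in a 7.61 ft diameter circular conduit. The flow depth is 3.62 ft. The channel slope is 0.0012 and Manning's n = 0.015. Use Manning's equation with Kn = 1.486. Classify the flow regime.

For a circular section of diameter D = 7.61 ft at depth y = 3.62 ft, the central angle is θ = 2 arccos(1 − 2y/D) = 3.044 rad. Then A = (D²/8)(θ − sin θ) = 21.33 ft² and P = Dθ/2 = 11.58 ft.
Hydraulic radius R = A/P = 21.33/11.58 = 1.842 ft.
V = (1.486/n) R^(2/3) √S = (1.486/0.015) × 1.842^(2/3) × √0.0012 = 5.156 ft/s. Hydraulic depth D_h = A/T = 21.33/7.601 = 2.807 ft.
Froude number Fr = V/√(g·D_h) = 5.156/√(32.2×2.807) = 0.542, which is less than 1, so the flow is subcritical.

subcritical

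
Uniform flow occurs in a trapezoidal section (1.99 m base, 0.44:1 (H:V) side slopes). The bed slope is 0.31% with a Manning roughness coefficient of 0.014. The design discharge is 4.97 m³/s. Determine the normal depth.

Manning's equation rearranged: A R^(2/3) = nQ / (1·√S) = 0.014 × 4.97 / (√0.0031) = 1.25.
Try y = 1.06 m: A R^(2/3) = 1.862 — high.
Try y = 0.674 m: A R^(2/3) = 0.8984 — low.
Try y = 0.828 m: A R^(2/3) = 1.249 — matches.

y_n = 0.828 m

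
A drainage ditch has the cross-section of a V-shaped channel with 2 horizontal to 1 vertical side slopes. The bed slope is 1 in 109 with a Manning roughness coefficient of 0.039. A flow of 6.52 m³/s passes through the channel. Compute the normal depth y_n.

Manning's equation rearranged: A R^(2/3) = nQ / (1·√S) = 0.039 × 6.52 / (√0.009174) = 2.655.
Try y = 1.67 m: A R^(2/3) = 4.591 — high.
Try y = 0.938 m: A R^(2/3) = 0.9861 — low.
Try y = 1.36 m: A R^(2/3) = 2.655 — matches.

y_n = 1.36 m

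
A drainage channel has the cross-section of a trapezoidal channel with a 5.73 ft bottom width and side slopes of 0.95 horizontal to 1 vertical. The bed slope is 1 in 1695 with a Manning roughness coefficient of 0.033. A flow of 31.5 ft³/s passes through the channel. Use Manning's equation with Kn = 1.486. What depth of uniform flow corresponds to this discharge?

y_n = 2.55 ft

Manning's equation rearranged: A R^(2/3) = nQ / (1.486·√S) = 0.033 × 31.5 / (1.486 × √0.00059) = 28.8.
Try y = 2.16 ft: A R^(2/3) = 21.42 — too small.
Try y = 2.55 ft: A R^(2/3) = 28.78 — close enough.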